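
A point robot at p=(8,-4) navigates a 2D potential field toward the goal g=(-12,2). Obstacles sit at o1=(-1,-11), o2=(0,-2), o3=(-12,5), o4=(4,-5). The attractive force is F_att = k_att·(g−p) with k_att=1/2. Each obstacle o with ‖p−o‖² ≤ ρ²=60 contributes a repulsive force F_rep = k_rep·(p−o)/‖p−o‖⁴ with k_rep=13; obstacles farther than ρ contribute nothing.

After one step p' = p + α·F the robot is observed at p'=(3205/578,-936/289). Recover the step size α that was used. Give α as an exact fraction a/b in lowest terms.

α = 1/4

F_att = 1/2·(g−p) = 1/2·(-20,6) = (-10.0000,3.0000)
o1: d²=130 > ρ²=60 → inactive
o2: d²=68 > ρ²=60 → inactive
o3: d²=481 > ρ²=60 → inactive
o4: d²=17 ≤ ρ²=60; F_rep = 13·(4,1)/17² = (0.1799,0.0450)
F = F_att + ΣF_rep = (-9.8201,3.0450)
Δp = p'−p = (-2.4550,0.7612); α = Δx/Fx = (-1419/578) / (-2838/289) = 1/4
check: Δy/Fy = (220/289) / (880/289) = 1/4 ✓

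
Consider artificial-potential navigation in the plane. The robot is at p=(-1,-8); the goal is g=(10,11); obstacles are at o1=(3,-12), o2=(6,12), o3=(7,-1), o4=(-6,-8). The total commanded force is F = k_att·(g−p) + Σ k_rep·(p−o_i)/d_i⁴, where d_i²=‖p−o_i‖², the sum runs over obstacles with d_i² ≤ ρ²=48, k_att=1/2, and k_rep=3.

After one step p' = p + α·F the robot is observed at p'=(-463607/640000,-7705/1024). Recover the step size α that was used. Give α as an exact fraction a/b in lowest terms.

F_att = 1/2·(g−p) = 1/2·(11,19) = (5.5000,9.5000)
o1: d²=32 ≤ ρ²=48; F_rep = 3·(-4,4)/32² = (-0.0117,0.0117)
o2: d²=449 > ρ²=48 → inactive
o3: d²=113 > ρ²=48 → inactive
o4: d²=25 ≤ ρ²=48; F_rep = 3·(5,0)/25² = (0.0240,0.0000)
F = F_att + ΣF_rep = (5.5123,9.5117)
Δp = p'−p = (0.2756,0.4756); α = Δx/Fx = (176393/640000) / (176393/32000) = 1/20
check: Δy/Fy = (487/1024) / (2435/256) = 1/20 ✓

α = 1/20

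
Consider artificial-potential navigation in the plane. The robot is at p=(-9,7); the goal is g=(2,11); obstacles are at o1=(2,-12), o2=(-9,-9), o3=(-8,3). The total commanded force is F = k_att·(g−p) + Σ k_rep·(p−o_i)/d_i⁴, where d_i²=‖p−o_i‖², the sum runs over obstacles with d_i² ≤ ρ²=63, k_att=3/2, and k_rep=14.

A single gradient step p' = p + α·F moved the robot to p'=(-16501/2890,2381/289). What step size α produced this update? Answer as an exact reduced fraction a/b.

α = 1/5

F_att = 3/2·(g−p) = 3/2·(11,4) = (16.5000,6.0000)
o1: d²=482 > ρ²=63 → inactive
o2: d²=256 > ρ²=63 → inactive
o3: d²=17 ≤ ρ²=63; F_rep = 14·(-1,4)/17² = (-0.0484,0.1938)
F = F_att + ΣF_rep = (16.4516,6.1938)
Δp = p'−p = (3.2903,1.2388); α = Δx/Fx = (9509/2890) / (9509/578) = 1/5
check: Δy/Fy = (358/289) / (1790/289) = 1/5 ✓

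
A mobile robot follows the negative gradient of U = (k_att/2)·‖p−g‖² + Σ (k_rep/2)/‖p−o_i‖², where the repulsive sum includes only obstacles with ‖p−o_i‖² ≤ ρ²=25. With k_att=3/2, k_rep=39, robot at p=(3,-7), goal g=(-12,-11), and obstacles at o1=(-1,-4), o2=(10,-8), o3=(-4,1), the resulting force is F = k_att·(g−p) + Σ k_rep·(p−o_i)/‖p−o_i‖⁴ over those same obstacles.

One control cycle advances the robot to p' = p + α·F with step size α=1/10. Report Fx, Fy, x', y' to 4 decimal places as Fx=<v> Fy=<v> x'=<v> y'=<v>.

F_att = 3/2·(g−p) = 3/2·(-15,-4) = (-22.5000,-6.0000)
o1: d²=25 ≤ ρ²=25; F_rep = 39·(4,-3)/25² = (0.2496,-0.1872)
o2: d²=50 > ρ²=25 → inactive
o3: d²=113 > ρ²=25 → inactive
F = F_att + ΣF_rep = (-22.2504,-6.1872)
p' = p + 1/10·F = (0.7750,-7.6187)

Fx=-22.2504 Fy=-6.1872 x'=0.7750 y'=-7.6187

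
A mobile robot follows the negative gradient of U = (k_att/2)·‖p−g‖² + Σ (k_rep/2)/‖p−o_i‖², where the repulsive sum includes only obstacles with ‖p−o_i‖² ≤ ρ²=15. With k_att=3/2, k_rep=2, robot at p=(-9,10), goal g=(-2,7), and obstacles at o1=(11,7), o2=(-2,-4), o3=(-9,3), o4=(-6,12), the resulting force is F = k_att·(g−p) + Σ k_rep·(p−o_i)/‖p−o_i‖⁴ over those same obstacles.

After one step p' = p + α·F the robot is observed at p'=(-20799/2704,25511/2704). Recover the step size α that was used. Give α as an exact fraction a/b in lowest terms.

α = 1/8

F_att = 3/2·(g−p) = 3/2·(7,-3) = (10.5000,-4.5000)
o1: d²=409 > ρ²=15 → inactive
o2: d²=245 > ρ²=15 → inactive
o3: d²=49 > ρ²=15 → inactive
o4: d²=13 ≤ ρ²=15; F_rep = 2·(-3,-2)/13² = (-0.0355,-0.0237)
F = F_att + ΣF_rep = (10.4645,-4.5237)
Δp = p'−p = (1.3081,-0.5655); α = Δx/Fx = (3537/2704) / (3537/338) = 1/8
check: Δy/Fy = (-1529/2704) / (-1529/338) = 1/8 ✓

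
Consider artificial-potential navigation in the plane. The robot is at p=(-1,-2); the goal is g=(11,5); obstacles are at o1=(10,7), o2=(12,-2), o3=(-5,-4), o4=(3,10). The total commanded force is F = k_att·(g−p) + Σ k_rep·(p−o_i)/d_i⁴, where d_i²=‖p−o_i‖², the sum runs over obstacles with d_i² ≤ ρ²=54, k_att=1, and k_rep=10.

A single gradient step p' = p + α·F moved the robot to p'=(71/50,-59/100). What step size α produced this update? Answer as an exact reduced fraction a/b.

α = 1/5

F_att = 1·(g−p) = 1·(12,7) = (12.0000,7.0000)
o1: d²=202 > ρ²=54 → inactive
o2: d²=169 > ρ²=54 → inactive
o3: d²=20 ≤ ρ²=54; F_rep = 10·(4,2)/20² = (0.1000,0.0500)
o4: d²=160 > ρ²=54 → inactive
F = F_att + ΣF_rep = (12.1000,7.0500)
Δp = p'−p = (2.4200,1.4100); α = Δx/Fx = (121/50) / (121/10) = 1/5
check: Δy/Fy = (141/100) / (141/20) = 1/5 ✓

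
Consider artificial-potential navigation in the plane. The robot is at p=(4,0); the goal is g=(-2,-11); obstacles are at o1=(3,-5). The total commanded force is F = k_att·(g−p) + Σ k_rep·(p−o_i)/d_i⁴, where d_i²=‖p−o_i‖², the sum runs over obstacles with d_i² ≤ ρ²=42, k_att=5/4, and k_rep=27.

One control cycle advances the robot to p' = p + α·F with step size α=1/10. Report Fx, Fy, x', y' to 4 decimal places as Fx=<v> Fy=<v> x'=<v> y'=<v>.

Fx=-7.4601 Fy=-13.5503 x'=3.2540 y'=-1.3550

F_att = 5/4·(g−p) = 5/4·(-6,-11) = (-7.5000,-13.7500)
o1: d²=26 ≤ ρ²=42; F_rep = 27·(1,5)/26² = (0.0399,0.1997)
F = F_att + ΣF_rep = (-7.4601,-13.5503)
p' = p + 1/10·F = (3.2540,-1.3550)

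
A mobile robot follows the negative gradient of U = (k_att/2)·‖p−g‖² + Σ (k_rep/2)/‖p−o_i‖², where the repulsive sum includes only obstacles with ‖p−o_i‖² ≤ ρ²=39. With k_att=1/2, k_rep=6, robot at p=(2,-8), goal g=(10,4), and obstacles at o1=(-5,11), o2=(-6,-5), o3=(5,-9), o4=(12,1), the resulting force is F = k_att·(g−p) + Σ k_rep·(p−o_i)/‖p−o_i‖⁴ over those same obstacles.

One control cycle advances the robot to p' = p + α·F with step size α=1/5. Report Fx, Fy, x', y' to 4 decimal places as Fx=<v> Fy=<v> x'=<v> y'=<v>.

Fx=3.8200 Fy=6.0600 x'=2.7640 y'=-6.7880

F_att = 1/2·(g−p) = 1/2·(8,12) = (4.0000,6.0000)
o1: d²=410 > ρ²=39 → inactive
o2: d²=73 > ρ²=39 → inactive
o3: d²=10 ≤ ρ²=39; F_rep = 6·(-3,1)/10² = (-0.1800,0.0600)
o4: d²=181 > ρ²=39 → inactive
F = F_att + ΣF_rep = (3.8200,6.0600)
p' = p + 1/5·F = (2.7640,-6.7880)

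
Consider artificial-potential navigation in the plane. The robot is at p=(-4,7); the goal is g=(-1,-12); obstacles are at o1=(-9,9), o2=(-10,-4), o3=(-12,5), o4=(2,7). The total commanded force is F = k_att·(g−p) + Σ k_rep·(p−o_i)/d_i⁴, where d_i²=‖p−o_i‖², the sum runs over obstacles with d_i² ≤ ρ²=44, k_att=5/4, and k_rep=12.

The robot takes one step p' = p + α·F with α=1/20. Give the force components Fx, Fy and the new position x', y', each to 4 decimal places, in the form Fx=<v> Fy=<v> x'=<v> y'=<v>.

Fx=3.7658 Fy=-23.7785 x'=-3.8117 y'=5.8111

F_att = 5/4·(g−p) = 5/4·(3,-19) = (3.7500,-23.7500)
o1: d²=29 ≤ ρ²=44; F_rep = 12·(5,-2)/29² = (0.0713,-0.0285)
o2: d²=157 > ρ²=44 → inactive
o3: d²=68 > ρ²=44 → inactive
o4: d²=36 ≤ ρ²=44; F_rep = 12·(-6,0)/36² = (-0.0556,0.0000)
F = F_att + ΣF_rep = (3.7658,-23.7785)
p' = p + 1/20·F = (-3.8117,5.8111)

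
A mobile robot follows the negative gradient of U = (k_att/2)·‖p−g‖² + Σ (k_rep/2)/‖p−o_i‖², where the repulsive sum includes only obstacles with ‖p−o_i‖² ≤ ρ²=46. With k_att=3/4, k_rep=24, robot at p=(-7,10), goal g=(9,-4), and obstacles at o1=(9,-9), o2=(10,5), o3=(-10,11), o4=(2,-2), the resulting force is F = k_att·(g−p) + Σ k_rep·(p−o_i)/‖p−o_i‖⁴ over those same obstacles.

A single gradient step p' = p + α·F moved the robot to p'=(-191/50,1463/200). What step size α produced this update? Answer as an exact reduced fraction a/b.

F_att = 3/4·(g−p) = 3/4·(16,-14) = (12.0000,-10.5000)
o1: d²=617 > ρ²=46 → inactive
o2: d²=314 > ρ²=46 → inactive
o3: d²=10 ≤ ρ²=46; F_rep = 24·(3,-1)/10² = (0.7200,-0.2400)
o4: d²=225 > ρ²=46 → inactive
F = F_att + ΣF_rep = (12.7200,-10.7400)
Δp = p'−p = (3.1800,-2.6850); α = Δx/Fx = (159/50) / (318/25) = 1/4
check: Δy/Fy = (-537/200) / (-537/50) = 1/4 ✓

α = 1/4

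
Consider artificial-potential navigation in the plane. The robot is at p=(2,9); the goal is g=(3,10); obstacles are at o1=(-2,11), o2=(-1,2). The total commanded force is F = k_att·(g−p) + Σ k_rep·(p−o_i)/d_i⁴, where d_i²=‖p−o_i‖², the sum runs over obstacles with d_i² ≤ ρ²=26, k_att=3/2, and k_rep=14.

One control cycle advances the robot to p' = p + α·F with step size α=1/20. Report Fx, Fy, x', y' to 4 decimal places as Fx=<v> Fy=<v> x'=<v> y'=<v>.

Fx=1.6400 Fy=1.4300 x'=2.0820 y'=9.0715

F_att = 3/2·(g−p) = 3/2·(1,1) = (1.5000,1.5000)
o1: d²=20 ≤ ρ²=26; F_rep = 14·(4,-2)/20² = (0.1400,-0.0700)
o2: d²=58 > ρ²=26 → inactive
F = F_att + ΣF_rep = (1.6400,1.4300)
p' = p + 1/20·F = (2.0820,9.0715)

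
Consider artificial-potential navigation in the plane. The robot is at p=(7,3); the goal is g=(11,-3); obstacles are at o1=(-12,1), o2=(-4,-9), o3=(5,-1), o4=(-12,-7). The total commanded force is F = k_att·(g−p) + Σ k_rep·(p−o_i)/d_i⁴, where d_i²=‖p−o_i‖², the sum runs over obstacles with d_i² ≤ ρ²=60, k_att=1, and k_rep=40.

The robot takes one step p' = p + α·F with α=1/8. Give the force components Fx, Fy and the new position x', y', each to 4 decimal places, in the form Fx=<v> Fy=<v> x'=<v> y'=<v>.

F_att = 1·(g−p) = 1·(4,-6) = (4.0000,-6.0000)
o1: d²=365 > ρ²=60 → inactive
o2: d²=265 > ρ²=60 → inactive
o3: d²=20 ≤ ρ²=60; F_rep = 40·(2,4)/20² = (0.2000,0.4000)
o4: d²=461 > ρ²=60 → inactive
F = F_att + ΣF_rep = (4.2000,-5.6000)
p' = p + 1/8·F = (7.5250,2.3000)

Fx=4.2000 Fy=-5.6000 x'=7.5250 y'=2.3000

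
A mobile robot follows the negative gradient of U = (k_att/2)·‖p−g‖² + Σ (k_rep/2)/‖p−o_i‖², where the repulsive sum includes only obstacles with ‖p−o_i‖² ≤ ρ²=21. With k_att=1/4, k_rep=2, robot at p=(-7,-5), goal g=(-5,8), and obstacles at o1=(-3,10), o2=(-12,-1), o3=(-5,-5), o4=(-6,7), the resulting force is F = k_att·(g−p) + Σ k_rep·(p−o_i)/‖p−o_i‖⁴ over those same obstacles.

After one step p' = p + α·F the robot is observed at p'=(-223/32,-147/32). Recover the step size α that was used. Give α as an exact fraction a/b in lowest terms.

F_att = 1/4·(g−p) = 1/4·(2,13) = (0.5000,3.2500)
o1: d²=241 > ρ²=21 → inactive
o2: d²=41 > ρ²=21 → inactive
o3: d²=4 ≤ ρ²=21; F_rep = 2·(-2,0)/4² = (-0.2500,0.0000)
o4: d²=145 > ρ²=21 → inactive
F = F_att + ΣF_rep = (0.2500,3.2500)
Δp = p'−p = (0.0312,0.4062); α = Δx/Fx = (1/32) / (1/4) = 1/8
check: Δy/Fy = (13/32) / (13/4) = 1/8 ✓

α = 1/8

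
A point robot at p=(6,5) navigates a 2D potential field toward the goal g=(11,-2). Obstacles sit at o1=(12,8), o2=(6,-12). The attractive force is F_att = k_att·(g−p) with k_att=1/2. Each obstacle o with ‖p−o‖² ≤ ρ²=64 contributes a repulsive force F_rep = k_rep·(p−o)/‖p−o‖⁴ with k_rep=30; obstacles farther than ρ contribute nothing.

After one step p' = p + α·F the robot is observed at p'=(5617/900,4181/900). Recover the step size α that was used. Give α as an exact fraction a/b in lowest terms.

α = 1/10

F_att = 1/2·(g−p) = 1/2·(5,-7) = (2.5000,-3.5000)
o1: d²=45 ≤ ρ²=64; F_rep = 30·(-6,-3)/45² = (-0.0889,-0.0444)
o2: d²=289 > ρ²=64 → inactive
F = F_att + ΣF_rep = (2.4111,-3.5444)
Δp = p'−p = (0.2411,-0.3544); α = Δx/Fx = (217/900) / (217/90) = 1/10
check: Δy/Fy = (-319/900) / (-319/90) = 1/10 ✓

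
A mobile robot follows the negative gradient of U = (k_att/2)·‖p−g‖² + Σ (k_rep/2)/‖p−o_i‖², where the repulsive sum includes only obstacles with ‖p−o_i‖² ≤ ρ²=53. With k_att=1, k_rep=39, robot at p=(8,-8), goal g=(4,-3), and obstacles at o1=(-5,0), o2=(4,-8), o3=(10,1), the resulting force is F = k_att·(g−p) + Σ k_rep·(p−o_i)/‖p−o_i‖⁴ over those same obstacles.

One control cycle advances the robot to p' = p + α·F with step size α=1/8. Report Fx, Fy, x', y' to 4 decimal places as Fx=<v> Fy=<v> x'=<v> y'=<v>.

F_att = 1·(g−p) = 1·(-4,5) = (-4.0000,5.0000)
o1: d²=233 > ρ²=53 → inactive
o2: d²=16 ≤ ρ²=53; F_rep = 39·(4,0)/16² = (0.6094,0.0000)
o3: d²=85 > ρ²=53 → inactive
F = F_att + ΣF_rep = (-3.3906,5.0000)
p' = p + 1/8·F = (7.5762,-7.3750)

Fx=-3.3906 Fy=5.0000 x'=7.5762 y'=-7.3750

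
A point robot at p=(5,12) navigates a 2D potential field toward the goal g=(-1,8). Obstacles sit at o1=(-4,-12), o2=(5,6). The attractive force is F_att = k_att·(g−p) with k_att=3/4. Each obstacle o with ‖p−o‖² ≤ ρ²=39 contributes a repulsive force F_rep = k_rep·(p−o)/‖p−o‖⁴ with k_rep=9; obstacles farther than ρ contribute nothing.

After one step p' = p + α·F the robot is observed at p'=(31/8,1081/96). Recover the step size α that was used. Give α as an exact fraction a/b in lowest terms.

α = 1/4

F_att = 3/4·(g−p) = 3/4·(-6,-4) = (-4.5000,-3.0000)
o1: d²=657 > ρ²=39 → inactive
o2: d²=36 ≤ ρ²=39; F_rep = 9·(0,6)/36² = (0.0000,0.0417)
F = F_att + ΣF_rep = (-4.5000,-2.9583)
Δp = p'−p = (-1.1250,-0.7396); α = Δx/Fx = (-9/8) / (-9/2) = 1/4
check: Δy/Fy = (-71/96) / (-71/24) = 1/4 ✓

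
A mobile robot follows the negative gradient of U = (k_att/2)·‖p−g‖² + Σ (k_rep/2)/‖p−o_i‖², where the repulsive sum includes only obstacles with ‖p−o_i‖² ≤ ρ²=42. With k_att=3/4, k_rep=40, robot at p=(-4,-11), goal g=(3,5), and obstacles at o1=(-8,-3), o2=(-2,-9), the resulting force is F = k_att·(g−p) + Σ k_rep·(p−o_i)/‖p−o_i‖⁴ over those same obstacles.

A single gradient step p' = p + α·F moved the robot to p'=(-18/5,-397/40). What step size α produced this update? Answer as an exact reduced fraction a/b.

α = 1/10

F_att = 3/4·(g−p) = 3/4·(7,16) = (5.2500,12.0000)
o1: d²=80 > ρ²=42 → inactive
o2: d²=8 ≤ ρ²=42; F_rep = 40·(-2,-2)/8² = (-1.2500,-1.2500)
F = F_att + ΣF_rep = (4.0000,10.7500)
Δp = p'−p = (0.4000,1.0750); α = Δx/Fx = (2/5) / (4) = 1/10
check: Δy/Fy = (43/40) / (43/4) = 1/10 ✓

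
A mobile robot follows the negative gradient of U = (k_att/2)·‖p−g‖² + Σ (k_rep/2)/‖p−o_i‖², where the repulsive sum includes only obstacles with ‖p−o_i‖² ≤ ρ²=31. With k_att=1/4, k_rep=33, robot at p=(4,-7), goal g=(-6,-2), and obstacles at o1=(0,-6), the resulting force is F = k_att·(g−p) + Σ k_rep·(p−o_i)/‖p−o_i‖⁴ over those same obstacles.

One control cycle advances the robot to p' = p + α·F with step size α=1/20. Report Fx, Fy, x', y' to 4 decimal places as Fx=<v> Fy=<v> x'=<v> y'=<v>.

Fx=-2.0433 Fy=1.1358 x'=3.8978 y'=-6.9432

F_att = 1/4·(g−p) = 1/4·(-10,5) = (-2.5000,1.2500)
o1: d²=17 ≤ ρ²=31; F_rep = 33·(4,-1)/17² = (0.4567,-0.1142)
F = F_att + ΣF_rep = (-2.0433,1.1358)
p' = p + 1/20·F = (3.8978,-6.9432)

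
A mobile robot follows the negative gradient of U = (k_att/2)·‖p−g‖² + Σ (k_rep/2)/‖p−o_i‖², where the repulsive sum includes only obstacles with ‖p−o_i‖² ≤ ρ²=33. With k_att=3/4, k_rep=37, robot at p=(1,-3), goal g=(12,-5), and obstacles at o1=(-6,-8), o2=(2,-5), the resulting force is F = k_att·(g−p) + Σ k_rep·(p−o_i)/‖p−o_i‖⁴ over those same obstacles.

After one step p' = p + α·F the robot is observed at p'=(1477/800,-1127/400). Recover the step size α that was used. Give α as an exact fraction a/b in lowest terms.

F_att = 3/4·(g−p) = 3/4·(11,-2) = (8.2500,-1.5000)
o1: d²=74 > ρ²=33 → inactive
o2: d²=5 ≤ ρ²=33; F_rep = 37·(-1,2)/5² = (-1.4800,2.9600)
F = F_att + ΣF_rep = (6.7700,1.4600)
Δp = p'−p = (0.8462,0.1825); α = Δx/Fx = (677/800) / (677/100) = 1/8
check: Δy/Fy = (73/400) / (73/50) = 1/8 ✓

α = 1/8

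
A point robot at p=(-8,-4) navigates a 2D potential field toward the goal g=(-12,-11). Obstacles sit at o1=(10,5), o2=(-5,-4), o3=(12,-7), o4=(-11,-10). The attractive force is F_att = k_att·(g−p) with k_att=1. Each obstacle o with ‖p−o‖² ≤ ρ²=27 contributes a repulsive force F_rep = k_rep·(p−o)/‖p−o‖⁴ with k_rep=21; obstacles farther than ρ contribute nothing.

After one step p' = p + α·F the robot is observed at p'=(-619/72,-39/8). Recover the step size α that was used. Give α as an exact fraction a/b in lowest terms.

F_att = 1·(g−p) = 1·(-4,-7) = (-4.0000,-7.0000)
o1: d²=405 > ρ²=27 → inactive
o2: d²=9 ≤ ρ²=27; F_rep = 21·(-3,0)/9² = (-0.7778,0.0000)
o3: d²=409 > ρ²=27 → inactive
o4: d²=45 > ρ²=27 → inactive
F = F_att + ΣF_rep = (-4.7778,-7.0000)
Δp = p'−p = (-0.5972,-0.8750); α = Δx/Fx = (-43/72) / (-43/9) = 1/8
check: Δy/Fy = (-7/8) / (-7) = 1/8 ✓

α = 1/8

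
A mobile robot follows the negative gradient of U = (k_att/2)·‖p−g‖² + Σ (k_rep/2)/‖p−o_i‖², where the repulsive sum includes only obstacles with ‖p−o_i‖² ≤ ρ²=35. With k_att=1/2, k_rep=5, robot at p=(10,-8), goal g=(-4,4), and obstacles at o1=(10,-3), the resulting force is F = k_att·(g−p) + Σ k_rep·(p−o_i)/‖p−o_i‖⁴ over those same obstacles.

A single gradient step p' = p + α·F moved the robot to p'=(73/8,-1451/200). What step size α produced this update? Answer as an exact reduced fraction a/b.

F_att = 1/2·(g−p) = 1/2·(-14,12) = (-7.0000,6.0000)
o1: d²=25 ≤ ρ²=35; F_rep = 5·(0,-5)/25² = (0.0000,-0.0400)
F = F_att + ΣF_rep = (-7.0000,5.9600)
Δp = p'−p = (-0.8750,0.7450); α = Δx/Fx = (-7/8) / (-7) = 1/8
check: Δy/Fy = (149/200) / (149/25) = 1/8 ✓

α = 1/8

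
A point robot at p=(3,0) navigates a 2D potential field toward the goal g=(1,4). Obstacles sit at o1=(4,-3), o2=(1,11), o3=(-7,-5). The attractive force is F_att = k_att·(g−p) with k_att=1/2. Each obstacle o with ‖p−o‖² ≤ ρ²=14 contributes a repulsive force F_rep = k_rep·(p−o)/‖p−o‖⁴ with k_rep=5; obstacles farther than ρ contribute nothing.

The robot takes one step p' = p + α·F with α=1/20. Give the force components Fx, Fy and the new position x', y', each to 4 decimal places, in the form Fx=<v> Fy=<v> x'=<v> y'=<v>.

F_att = 1/2·(g−p) = 1/2·(-2,4) = (-1.0000,2.0000)
o1: d²=10 ≤ ρ²=14; F_rep = 5·(-1,3)/10² = (-0.0500,0.1500)
o2: d²=125 > ρ²=14 → inactive
o3: d²=125 > ρ²=14 → inactive
F = F_att + ΣF_rep = (-1.0500,2.1500)
p' = p + 1/20·F = (2.9475,0.1075)

Fx=-1.0500 Fy=2.1500 x'=2.9475 y'=0.1075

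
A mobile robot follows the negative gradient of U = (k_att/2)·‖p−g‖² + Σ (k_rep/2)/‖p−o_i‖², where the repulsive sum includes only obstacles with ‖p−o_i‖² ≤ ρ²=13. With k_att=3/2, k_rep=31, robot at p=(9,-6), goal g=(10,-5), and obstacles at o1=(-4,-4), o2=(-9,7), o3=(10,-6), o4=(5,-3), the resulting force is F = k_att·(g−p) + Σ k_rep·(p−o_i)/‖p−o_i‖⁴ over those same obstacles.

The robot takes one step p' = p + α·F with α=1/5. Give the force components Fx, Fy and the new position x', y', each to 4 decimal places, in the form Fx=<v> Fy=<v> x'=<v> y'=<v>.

F_att = 3/2·(g−p) = 3/2·(1,1) = (1.5000,1.5000)
o1: d²=173 > ρ²=13 → inactive
o2: d²=493 > ρ²=13 → inactive
o3: d²=1 ≤ ρ²=13; F_rep = 31·(-1,0)/1² = (-31.0000,0.0000)
o4: d²=25 > ρ²=13 → inactive
F = F_att + ΣF_rep = (-29.5000,1.5000)
p' = p + 1/5·F = (3.1000,-5.7000)

Fx=-29.5000 Fy=1.5000 x'=3.1000 y'=-5.7000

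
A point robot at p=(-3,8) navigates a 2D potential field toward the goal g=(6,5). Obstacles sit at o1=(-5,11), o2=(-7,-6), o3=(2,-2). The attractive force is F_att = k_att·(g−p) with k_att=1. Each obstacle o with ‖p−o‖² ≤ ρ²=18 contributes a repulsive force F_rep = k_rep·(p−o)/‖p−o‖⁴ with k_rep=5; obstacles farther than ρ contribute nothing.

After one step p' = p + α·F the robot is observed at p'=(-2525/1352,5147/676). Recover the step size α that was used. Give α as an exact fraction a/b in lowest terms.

α = 1/8

F_att = 1·(g−p) = 1·(9,-3) = (9.0000,-3.0000)
o1: d²=13 ≤ ρ²=18; F_rep = 5·(2,-3)/13² = (0.0592,-0.0888)
o2: d²=212 > ρ²=18 → inactive
o3: d²=125 > ρ²=18 → inactive
F = F_att + ΣF_rep = (9.0592,-3.0888)
Δp = p'−p = (1.1324,-0.3861); α = Δx/Fx = (1531/1352) / (1531/169) = 1/8
check: Δy/Fy = (-261/676) / (-522/169) = 1/8 ✓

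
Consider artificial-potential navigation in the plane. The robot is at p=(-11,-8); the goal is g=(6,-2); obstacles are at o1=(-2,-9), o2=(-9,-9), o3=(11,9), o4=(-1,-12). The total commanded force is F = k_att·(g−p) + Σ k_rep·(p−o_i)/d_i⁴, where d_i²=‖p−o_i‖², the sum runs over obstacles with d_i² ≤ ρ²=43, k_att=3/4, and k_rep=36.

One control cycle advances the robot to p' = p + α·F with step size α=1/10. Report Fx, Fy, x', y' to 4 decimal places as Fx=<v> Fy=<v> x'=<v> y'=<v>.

Fx=9.8700 Fy=5.9400 x'=-10.0130 y'=-7.4060

F_att = 3/4·(g−p) = 3/4·(17,6) = (12.7500,4.5000)
o1: d²=82 > ρ²=43 → inactive
o2: d²=5 ≤ ρ²=43; F_rep = 36·(-2,1)/5² = (-2.8800,1.4400)
o3: d²=773 > ρ²=43 → inactive
o4: d²=116 > ρ²=43 → inactive
F = F_att + ΣF_rep = (9.8700,5.9400)
p' = p + 1/10·F = (-10.0130,-7.4060)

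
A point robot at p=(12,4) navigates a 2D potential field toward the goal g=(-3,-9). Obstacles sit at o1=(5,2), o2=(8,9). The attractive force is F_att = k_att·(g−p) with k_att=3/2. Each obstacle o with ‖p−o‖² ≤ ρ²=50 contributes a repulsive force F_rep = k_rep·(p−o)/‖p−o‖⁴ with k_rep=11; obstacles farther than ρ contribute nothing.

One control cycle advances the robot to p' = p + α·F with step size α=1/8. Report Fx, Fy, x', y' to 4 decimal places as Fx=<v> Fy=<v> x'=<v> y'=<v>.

F_att = 3/2·(g−p) = 3/2·(-15,-13) = (-22.5000,-19.5000)
o1: d²=53 > ρ²=50 → inactive
o2: d²=41 ≤ ρ²=50; F_rep = 11·(4,-5)/41² = (0.0262,-0.0327)
F = F_att + ΣF_rep = (-22.4738,-19.5327)
p' = p + 1/8·F = (9.1908,1.5584)

Fx=-22.4738 Fy=-19.5327 x'=9.1908 y'=1.5584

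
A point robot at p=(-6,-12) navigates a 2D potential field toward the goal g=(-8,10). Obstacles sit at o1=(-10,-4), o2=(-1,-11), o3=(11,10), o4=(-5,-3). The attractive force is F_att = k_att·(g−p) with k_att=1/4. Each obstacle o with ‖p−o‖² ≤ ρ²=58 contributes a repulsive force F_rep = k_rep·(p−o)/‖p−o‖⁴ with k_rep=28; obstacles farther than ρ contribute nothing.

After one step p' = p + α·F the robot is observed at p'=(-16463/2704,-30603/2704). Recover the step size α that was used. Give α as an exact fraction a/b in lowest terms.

α = 1/8

F_att = 1/4·(g−p) = 1/4·(-2,22) = (-0.5000,5.5000)
o1: d²=80 > ρ²=58 → inactive
o2: d²=26 ≤ ρ²=58; F_rep = 28·(-5,-1)/26² = (-0.2071,-0.0414)
o3: d²=773 > ρ²=58 → inactive
o4: d²=82 > ρ²=58 → inactive
F = F_att + ΣF_rep = (-0.7071,5.4586)
Δp = p'−p = (-0.0884,0.6823); α = Δx/Fx = (-239/2704) / (-239/338) = 1/8
check: Δy/Fy = (1845/2704) / (1845/338) = 1/8 ✓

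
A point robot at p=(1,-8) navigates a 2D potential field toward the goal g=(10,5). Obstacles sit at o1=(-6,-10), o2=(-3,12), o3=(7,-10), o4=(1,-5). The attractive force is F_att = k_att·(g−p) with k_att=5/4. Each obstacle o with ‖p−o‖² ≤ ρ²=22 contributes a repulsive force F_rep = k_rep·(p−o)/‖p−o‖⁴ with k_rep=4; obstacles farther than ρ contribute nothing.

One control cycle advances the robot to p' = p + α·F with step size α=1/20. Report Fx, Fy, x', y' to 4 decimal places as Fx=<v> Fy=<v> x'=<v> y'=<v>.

Fx=11.2500 Fy=16.1019 x'=1.5625 y'=-7.1949

F_att = 5/4·(g−p) = 5/4·(9,13) = (11.2500,16.2500)
o1: d²=53 > ρ²=22 → inactive
o2: d²=416 > ρ²=22 → inactive
o3: d²=40 > ρ²=22 → inactive
o4: d²=9 ≤ ρ²=22; F_rep = 4·(0,-3)/9² = (0.0000,-0.1481)
F = F_att + ΣF_rep = (11.2500,16.1019)
p' = p + 1/20·F = (1.5625,-7.1949)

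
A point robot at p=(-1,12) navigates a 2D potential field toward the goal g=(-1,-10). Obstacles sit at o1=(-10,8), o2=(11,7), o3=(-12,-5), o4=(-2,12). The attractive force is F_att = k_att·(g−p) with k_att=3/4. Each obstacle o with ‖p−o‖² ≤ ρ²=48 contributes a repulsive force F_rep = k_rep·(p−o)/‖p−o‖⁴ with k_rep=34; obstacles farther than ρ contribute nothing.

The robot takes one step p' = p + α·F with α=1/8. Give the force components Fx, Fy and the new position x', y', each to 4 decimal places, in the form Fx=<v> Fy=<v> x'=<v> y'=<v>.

F_att = 3/4·(g−p) = 3/4·(0,-22) = (0.0000,-16.5000)
o1: d²=97 > ρ²=48 → inactive
o2: d²=169 > ρ²=48 → inactive
o3: d²=410 > ρ²=48 → inactive
o4: d²=1 ≤ ρ²=48; F_rep = 34·(1,0)/1² = (34.0000,0.0000)
F = F_att + ΣF_rep = (34.0000,-16.5000)
p' = p + 1/8·F = (3.2500,9.9375)

Fx=34.0000 Fy=-16.5000 x'=3.2500 y'=9.9375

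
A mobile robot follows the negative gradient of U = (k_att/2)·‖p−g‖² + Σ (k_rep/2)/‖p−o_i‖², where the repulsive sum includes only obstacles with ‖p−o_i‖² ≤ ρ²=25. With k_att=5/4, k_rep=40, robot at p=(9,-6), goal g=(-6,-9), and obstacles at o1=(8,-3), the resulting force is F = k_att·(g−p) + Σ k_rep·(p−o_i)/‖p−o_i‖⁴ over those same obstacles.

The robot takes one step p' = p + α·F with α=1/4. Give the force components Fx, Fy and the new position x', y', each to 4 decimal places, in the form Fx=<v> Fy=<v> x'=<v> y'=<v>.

F_att = 5/4·(g−p) = 5/4·(-15,-3) = (-18.7500,-3.7500)
o1: d²=10 ≤ ρ²=25; F_rep = 40·(1,-3)/10² = (0.4000,-1.2000)
F = F_att + ΣF_rep = (-18.3500,-4.9500)
p' = p + 1/4·F = (4.4125,-7.2375)

Fx=-18.3500 Fy=-4.9500 x'=4.4125 y'=-7.2375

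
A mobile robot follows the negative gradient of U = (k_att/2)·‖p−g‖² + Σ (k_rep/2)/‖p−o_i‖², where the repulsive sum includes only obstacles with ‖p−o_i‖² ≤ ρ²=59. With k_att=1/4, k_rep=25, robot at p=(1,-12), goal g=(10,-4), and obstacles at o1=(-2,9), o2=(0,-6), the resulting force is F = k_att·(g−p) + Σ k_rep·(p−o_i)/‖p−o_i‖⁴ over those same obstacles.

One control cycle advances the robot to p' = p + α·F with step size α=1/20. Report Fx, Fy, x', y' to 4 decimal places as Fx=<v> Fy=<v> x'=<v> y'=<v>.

Fx=2.2683 Fy=1.8904 x'=1.1134 y'=-11.9055

F_att = 1/4·(g−p) = 1/4·(9,8) = (2.2500,2.0000)
o1: d²=450 > ρ²=59 → inactive
o2: d²=37 ≤ ρ²=59; F_rep = 25·(1,-6)/37² = (0.0183,-0.1096)
F = F_att + ΣF_rep = (2.2683,1.8904)
p' = p + 1/20·F = (1.1134,-11.9055)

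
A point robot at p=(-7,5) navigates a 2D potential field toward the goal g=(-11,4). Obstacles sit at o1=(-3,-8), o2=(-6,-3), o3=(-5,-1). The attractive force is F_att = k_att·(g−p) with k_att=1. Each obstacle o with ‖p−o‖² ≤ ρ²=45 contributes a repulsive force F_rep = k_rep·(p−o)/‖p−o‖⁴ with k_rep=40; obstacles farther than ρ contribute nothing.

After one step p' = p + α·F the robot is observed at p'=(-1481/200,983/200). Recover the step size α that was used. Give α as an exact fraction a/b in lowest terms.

α = 1/10

F_att = 1·(g−p) = 1·(-4,-1) = (-4.0000,-1.0000)
o1: d²=185 > ρ²=45 → inactive
o2: d²=65 > ρ²=45 → inactive
o3: d²=40 ≤ ρ²=45; F_rep = 40·(-2,6)/40² = (-0.0500,0.1500)
F = F_att + ΣF_rep = (-4.0500,-0.8500)
Δp = p'−p = (-0.4050,-0.0850); α = Δx/Fx = (-81/200) / (-81/20) = 1/10
check: Δy/Fy = (-17/200) / (-17/20) = 1/10 ✓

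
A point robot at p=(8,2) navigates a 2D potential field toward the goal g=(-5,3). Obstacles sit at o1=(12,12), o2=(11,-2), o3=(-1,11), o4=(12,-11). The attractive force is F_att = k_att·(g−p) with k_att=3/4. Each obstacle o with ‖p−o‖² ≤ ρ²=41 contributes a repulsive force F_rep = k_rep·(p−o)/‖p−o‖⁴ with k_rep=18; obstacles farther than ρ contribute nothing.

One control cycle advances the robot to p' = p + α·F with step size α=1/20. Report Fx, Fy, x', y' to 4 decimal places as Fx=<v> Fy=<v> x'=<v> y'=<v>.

Fx=-9.8364 Fy=0.8652 x'=7.5082 y'=2.0433

F_att = 3/4·(g−p) = 3/4·(-13,1) = (-9.7500,0.7500)
o1: d²=116 > ρ²=41 → inactive
o2: d²=25 ≤ ρ²=41; F_rep = 18·(-3,4)/25² = (-0.0864,0.1152)
o3: d²=162 > ρ²=41 → inactive
o4: d²=185 > ρ²=41 → inactive
F = F_att + ΣF_rep = (-9.8364,0.8652)
p' = p + 1/20·F = (7.5082,2.0433)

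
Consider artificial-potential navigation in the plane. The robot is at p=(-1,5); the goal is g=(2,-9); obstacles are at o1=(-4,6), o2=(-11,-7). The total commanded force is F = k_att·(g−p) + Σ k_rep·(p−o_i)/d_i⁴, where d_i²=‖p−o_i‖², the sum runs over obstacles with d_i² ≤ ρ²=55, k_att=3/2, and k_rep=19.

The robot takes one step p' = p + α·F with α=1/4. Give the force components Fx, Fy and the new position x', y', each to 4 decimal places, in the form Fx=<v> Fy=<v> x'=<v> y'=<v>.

Fx=5.0700 Fy=-21.1900 x'=0.2675 y'=-0.2975

F_att = 3/2·(g−p) = 3/2·(3,-14) = (4.5000,-21.0000)
o1: d²=10 ≤ ρ²=55; F_rep = 19·(3,-1)/10² = (0.5700,-0.1900)
o2: d²=244 > ρ²=55 → inactive
F = F_att + ΣF_rep = (5.0700,-21.1900)
p' = p + 1/4·F = (0.2675,-0.2975)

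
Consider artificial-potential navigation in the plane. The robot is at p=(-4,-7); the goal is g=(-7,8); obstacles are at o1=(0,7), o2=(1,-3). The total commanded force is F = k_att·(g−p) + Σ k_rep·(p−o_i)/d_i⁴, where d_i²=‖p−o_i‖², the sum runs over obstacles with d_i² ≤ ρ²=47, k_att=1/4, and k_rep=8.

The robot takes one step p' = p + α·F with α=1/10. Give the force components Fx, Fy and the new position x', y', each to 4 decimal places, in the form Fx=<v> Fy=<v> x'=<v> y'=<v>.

F_att = 1/4·(g−p) = 1/4·(-3,15) = (-0.7500,3.7500)
o1: d²=212 > ρ²=47 → inactive
o2: d²=41 ≤ ρ²=47; F_rep = 8·(-5,-4)/41² = (-0.0238,-0.0190)
F = F_att + ΣF_rep = (-0.7738,3.7310)
p' = p + 1/10·F = (-4.0774,-6.6269)

Fx=-0.7738 Fy=3.7310 x'=-4.0774 y'=-6.6269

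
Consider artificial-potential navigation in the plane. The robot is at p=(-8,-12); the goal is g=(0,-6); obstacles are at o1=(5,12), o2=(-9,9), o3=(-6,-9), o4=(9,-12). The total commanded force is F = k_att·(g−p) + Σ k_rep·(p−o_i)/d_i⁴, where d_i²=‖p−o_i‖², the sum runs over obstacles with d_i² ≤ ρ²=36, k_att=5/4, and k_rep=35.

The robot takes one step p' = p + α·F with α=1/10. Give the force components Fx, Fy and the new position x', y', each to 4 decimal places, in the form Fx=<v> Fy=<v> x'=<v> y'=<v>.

F_att = 5/4·(g−p) = 5/4·(8,6) = (10.0000,7.5000)
o1: d²=745 > ρ²=36 → inactive
o2: d²=442 > ρ²=36 → inactive
o3: d²=13 ≤ ρ²=36; F_rep = 35·(-2,-3)/13² = (-0.4142,-0.6213)
o4: d²=289 > ρ²=36 → inactive
F = F_att + ΣF_rep = (9.5858,6.8787)
p' = p + 1/10·F = (-7.0414,-11.3121)

Fx=9.5858 Fy=6.8787 x'=-7.0414 y'=-11.3121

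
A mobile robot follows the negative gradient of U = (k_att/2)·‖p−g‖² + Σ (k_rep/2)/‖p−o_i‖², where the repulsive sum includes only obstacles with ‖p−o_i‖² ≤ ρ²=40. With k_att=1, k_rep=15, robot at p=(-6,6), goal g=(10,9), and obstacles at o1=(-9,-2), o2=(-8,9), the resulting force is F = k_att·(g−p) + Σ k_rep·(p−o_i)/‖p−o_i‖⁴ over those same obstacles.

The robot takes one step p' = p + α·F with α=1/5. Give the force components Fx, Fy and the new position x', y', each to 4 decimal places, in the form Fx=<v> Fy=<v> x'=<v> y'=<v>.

Fx=16.1775 Fy=2.7337 x'=-2.7645 y'=6.5467

F_att = 1·(g−p) = 1·(16,3) = (16.0000,3.0000)
o1: d²=73 > ρ²=40 → inactive
o2: d²=13 ≤ ρ²=40; F_rep = 15·(2,-3)/13² = (0.1775,-0.2663)
F = F_att + ΣF_rep = (16.1775,2.7337)
p' = p + 1/5·F = (-2.7645,6.5467)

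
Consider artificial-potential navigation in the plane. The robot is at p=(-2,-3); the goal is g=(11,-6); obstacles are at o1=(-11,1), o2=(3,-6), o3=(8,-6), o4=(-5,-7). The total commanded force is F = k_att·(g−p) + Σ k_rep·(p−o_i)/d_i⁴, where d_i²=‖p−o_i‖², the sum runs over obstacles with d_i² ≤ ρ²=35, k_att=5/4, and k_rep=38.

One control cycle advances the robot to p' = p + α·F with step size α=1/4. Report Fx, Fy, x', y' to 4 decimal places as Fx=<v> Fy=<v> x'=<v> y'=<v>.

Fx=16.2680 Fy=-3.4082 x'=2.0670 y'=-3.8520

F_att = 5/4·(g−p) = 5/4·(13,-3) = (16.2500,-3.7500)
o1: d²=97 > ρ²=35 → inactive
o2: d²=34 ≤ ρ²=35; F_rep = 38·(-5,3)/34² = (-0.1644,0.0986)
o3: d²=109 > ρ²=35 → inactive
o4: d²=25 ≤ ρ²=35; F_rep = 38·(3,4)/25² = (0.1824,0.2432)
F = F_att + ΣF_rep = (16.2680,-3.4082)
p' = p + 1/4·F = (2.0670,-3.8520)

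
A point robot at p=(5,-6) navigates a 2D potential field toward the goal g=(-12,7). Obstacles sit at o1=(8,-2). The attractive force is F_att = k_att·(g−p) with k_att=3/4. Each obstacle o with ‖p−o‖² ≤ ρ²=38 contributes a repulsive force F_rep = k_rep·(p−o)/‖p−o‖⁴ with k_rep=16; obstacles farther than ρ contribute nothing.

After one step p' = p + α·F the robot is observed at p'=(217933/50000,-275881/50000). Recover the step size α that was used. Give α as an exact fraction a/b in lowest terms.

F_att = 3/4·(g−p) = 3/4·(-17,13) = (-12.7500,9.7500)
o1: d²=25 ≤ ρ²=38; F_rep = 16·(-3,-4)/25² = (-0.0768,-0.1024)
F = F_att + ΣF_rep = (-12.8268,9.6476)
Δp = p'−p = (-0.6413,0.4824); α = Δx/Fx = (-32067/50000) / (-32067/2500) = 1/20
check: Δy/Fy = (24119/50000) / (24119/2500) = 1/20 ✓

α = 1/20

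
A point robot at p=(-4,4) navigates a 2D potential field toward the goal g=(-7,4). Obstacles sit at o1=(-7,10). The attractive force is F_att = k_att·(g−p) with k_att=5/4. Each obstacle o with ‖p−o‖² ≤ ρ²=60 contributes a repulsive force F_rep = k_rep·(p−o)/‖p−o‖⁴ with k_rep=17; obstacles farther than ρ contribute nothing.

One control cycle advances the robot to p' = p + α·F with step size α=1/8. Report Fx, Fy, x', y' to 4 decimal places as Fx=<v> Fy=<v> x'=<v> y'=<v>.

F_att = 5/4·(g−p) = 5/4·(-3,0) = (-3.7500,0.0000)
o1: d²=45 ≤ ρ²=60; F_rep = 17·(3,-6)/45² = (0.0252,-0.0504)
F = F_att + ΣF_rep = (-3.7248,-0.0504)
p' = p + 1/8·F = (-4.4656,3.9937)

Fx=-3.7248 Fy=-0.0504 x'=-4.4656 y'=3.9937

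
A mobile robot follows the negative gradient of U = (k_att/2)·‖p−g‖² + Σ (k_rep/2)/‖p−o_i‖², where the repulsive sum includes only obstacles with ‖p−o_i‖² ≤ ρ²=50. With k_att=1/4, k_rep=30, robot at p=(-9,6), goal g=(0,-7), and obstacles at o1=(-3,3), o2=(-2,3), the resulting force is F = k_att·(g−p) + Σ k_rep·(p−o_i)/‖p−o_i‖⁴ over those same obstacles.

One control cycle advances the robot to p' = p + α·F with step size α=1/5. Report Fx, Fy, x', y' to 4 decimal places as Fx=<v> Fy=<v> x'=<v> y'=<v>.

F_att = 1/4·(g−p) = 1/4·(9,-13) = (2.2500,-3.2500)
o1: d²=45 ≤ ρ²=50; F_rep = 30·(-6,3)/45² = (-0.0889,0.0444)
o2: d²=58 > ρ²=50 → inactive
F = F_att + ΣF_rep = (2.1611,-3.2056)
p' = p + 1/5·F = (-8.5678,5.3589)

Fx=2.1611 Fy=-3.2056 x'=-8.5678 y'=5.3589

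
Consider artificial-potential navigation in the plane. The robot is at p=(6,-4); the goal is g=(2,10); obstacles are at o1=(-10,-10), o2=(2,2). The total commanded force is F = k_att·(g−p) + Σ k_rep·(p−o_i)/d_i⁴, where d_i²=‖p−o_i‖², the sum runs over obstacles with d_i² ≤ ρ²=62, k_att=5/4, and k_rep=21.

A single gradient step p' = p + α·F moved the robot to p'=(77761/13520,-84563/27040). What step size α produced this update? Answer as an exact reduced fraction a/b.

α = 1/20

F_att = 5/4·(g−p) = 5/4·(-4,14) = (-5.0000,17.5000)
o1: d²=292 > ρ²=62 → inactive
o2: d²=52 ≤ ρ²=62; F_rep = 21·(4,-6)/52² = (0.0311,-0.0466)
F = F_att + ΣF_rep = (-4.9689,17.4534)
Δp = p'−p = (-0.2484,0.8727); α = Δx/Fx = (-3359/13520) / (-3359/676) = 1/20
check: Δy/Fy = (23597/27040) / (23597/1352) = 1/20 ✓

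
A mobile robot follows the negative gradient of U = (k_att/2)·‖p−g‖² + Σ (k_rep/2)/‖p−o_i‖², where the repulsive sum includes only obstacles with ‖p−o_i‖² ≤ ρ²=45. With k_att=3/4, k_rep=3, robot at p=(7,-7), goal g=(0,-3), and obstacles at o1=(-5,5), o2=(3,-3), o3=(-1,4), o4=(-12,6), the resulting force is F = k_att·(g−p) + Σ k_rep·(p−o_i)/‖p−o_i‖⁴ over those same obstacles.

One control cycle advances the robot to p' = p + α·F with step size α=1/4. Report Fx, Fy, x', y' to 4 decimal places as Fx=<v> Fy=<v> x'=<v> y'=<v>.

F_att = 3/4·(g−p) = 3/4·(-7,4) = (-5.2500,3.0000)
o1: d²=288 > ρ²=45 → inactive
o2: d²=32 ≤ ρ²=45; F_rep = 3·(4,-4)/32² = (0.0117,-0.0117)
o3: d²=185 > ρ²=45 → inactive
o4: d²=530 > ρ²=45 → inactive
F = F_att + ΣF_rep = (-5.2383,2.9883)
p' = p + 1/4·F = (5.6904,-6.2529)

Fx=-5.2383 Fy=2.9883 x'=5.6904 y'=-6.2529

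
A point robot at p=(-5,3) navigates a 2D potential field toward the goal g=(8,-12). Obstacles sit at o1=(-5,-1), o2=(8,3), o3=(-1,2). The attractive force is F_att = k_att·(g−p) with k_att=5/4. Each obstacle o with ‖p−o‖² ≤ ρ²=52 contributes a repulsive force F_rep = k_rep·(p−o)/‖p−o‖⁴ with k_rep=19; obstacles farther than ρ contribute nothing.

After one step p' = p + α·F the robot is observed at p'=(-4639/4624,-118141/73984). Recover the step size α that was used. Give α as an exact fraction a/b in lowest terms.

α = 1/4

F_att = 5/4·(g−p) = 5/4·(13,-15) = (16.2500,-18.7500)
o1: d²=16 ≤ ρ²=52; F_rep = 19·(0,4)/16² = (0.0000,0.2969)
o2: d²=169 > ρ²=52 → inactive
o3: d²=17 ≤ ρ²=52; F_rep = 19·(-4,1)/17² = (-0.2630,0.0657)
F = F_att + ΣF_rep = (15.9870,-18.3874)
Δp = p'−p = (3.9968,-4.5968); α = Δx/Fx = (18481/4624) / (18481/1156) = 1/4
check: Δy/Fy = (-340093/73984) / (-340093/18496) = 1/4 ✓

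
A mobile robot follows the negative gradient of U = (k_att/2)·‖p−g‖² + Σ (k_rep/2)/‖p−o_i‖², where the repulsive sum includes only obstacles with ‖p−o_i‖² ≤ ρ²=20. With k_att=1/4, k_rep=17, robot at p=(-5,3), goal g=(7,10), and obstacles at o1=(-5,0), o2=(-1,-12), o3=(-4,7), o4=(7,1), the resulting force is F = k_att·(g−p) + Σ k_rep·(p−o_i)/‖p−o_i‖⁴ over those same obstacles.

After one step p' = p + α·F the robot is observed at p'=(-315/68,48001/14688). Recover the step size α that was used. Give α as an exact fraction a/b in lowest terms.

F_att = 1/4·(g−p) = 1/4·(12,7) = (3.0000,1.7500)
o1: d²=9 ≤ ρ²=20; F_rep = 17·(0,3)/9² = (0.0000,0.6296)
o2: d²=241 > ρ²=20 → inactive
o3: d²=17 ≤ ρ²=20; F_rep = 17·(-1,-4)/17² = (-0.0588,-0.2353)
o4: d²=148 > ρ²=20 → inactive
F = F_att + ΣF_rep = (2.9412,2.1443)
Δp = p'−p = (0.3676,0.2680); α = Δx/Fx = (25/68) / (50/17) = 1/8
check: Δy/Fy = (3937/14688) / (3937/1836) = 1/8 ✓

α = 1/8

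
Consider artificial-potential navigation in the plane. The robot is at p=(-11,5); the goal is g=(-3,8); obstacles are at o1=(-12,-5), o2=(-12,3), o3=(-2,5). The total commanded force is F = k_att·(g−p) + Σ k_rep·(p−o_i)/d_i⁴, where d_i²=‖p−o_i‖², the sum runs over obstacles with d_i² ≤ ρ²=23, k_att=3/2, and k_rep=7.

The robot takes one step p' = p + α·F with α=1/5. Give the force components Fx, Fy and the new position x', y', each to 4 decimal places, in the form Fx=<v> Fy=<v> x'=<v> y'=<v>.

Fx=12.2800 Fy=5.0600 x'=-8.5440 y'=6.0120

F_att = 3/2·(g−p) = 3/2·(8,3) = (12.0000,4.5000)
o1: d²=101 > ρ²=23 → inactive
o2: d²=5 ≤ ρ²=23; F_rep = 7·(1,2)/5² = (0.2800,0.5600)
o3: d²=81 > ρ²=23 → inactive
F = F_att + ΣF_rep = (12.2800,5.0600)
p' = p + 1/5·F = (-8.5440,6.0120)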